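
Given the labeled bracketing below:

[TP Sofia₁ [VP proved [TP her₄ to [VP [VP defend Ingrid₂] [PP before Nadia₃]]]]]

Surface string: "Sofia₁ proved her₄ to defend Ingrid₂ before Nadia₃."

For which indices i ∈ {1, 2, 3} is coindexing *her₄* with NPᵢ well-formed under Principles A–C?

*her* is a pronoun, so Principle B applies: it must be free in its binding domain.
Binding domain of *her₄*: the matrix TP, whose subject is Sofia₁.
*Sofia₁* c-commands the pronoun within its binding domain → coindexation would violate Principle B.
*Ingrid₂*: the pronoun c-commands this R-expression → coindexation would violate Principle C on *Ingrid₂*.
*Nadia₃*: the pronoun c-commands this R-expression → coindexation would violate Principle C on *Nadia₃*.

none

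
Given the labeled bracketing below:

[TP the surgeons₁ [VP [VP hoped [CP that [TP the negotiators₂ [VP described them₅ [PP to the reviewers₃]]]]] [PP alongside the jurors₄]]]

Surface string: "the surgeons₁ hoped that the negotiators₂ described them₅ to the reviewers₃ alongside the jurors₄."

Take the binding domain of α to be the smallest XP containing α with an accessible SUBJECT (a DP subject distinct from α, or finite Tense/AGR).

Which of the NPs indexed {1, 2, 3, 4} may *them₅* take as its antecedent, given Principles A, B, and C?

*them* is a pronoun, so Principle B applies: it must be free in its binding domain.
Binding domain of *them₅*: the embedded TP, whose subject is the negotiators₂.
*the surgeons₁* c-commands the pronoun but from outside its binding domain, and is not c-commanded by it → coindexation permitted.
*the negotiators₂* c-commands the pronoun within its binding domain → coindexation would violate Principle B.
*the reviewers₃*: the pronoun c-commands this R-expression → coindexation would violate Principle C on *the reviewers₃*.
*the jurors₄* and the pronoun do not c-command one another → neither Principle B nor Principle C is at stake; coindexation permitted.

{1, 4}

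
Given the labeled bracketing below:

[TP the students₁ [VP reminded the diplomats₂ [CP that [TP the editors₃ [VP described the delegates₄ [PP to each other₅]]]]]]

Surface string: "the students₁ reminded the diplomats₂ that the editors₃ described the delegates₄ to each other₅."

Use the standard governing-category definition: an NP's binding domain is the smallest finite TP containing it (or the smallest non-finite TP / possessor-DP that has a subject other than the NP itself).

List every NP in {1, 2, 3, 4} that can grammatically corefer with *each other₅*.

*each other* is an anaphor, so Principle A applies: it must be bound in its binding domain.
Binding domain of *each other₅*: the embedded TP, whose subject is the editors₃.
*the students₁* c-commands the anaphor but is outside its binding domain → cannot satisfy Principle A.
*the diplomats₂* c-commands the anaphor but is outside its binding domain → cannot satisfy Principle A.
*the editors₃* c-commands the anaphor within its binding domain → licit binder.
*the delegates₄* c-commands the anaphor within its binding domain → licit binder.

{3, 4}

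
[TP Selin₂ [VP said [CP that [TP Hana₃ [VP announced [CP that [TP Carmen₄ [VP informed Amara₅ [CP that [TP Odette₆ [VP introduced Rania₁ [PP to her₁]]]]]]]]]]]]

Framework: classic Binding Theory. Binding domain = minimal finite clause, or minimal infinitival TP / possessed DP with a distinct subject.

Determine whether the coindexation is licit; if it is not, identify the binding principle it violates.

The two coindexed NPs are *Rania₁* and *her₁*.
*her₁* is a pronoun. Its binding domain is the embedded TP, whose subject is Odette₆.
*Rania₁* c-commands it within that domain and carries the same index.
The pronoun is locally bound → Principle B violation.

Principle B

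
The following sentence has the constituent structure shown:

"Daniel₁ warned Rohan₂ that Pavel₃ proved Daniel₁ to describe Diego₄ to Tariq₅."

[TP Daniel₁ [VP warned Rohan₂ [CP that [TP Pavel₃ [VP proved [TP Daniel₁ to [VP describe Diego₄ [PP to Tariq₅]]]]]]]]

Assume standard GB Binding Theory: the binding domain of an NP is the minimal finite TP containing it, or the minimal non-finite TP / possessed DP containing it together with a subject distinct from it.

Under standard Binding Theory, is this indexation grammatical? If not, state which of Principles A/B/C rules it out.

Principle C

The two coindexed NPs are *Daniel₁* (the lower occurrence) and *Daniel₁* (the higher occurrence).
*Daniel₁* (the lower occurrence) is an R-expression. Principle C requires it to be free everywhere.
*Daniel₁* (the higher occurrence) c-commands it and carries the same index.
The R-expression is bound → Principle C violation.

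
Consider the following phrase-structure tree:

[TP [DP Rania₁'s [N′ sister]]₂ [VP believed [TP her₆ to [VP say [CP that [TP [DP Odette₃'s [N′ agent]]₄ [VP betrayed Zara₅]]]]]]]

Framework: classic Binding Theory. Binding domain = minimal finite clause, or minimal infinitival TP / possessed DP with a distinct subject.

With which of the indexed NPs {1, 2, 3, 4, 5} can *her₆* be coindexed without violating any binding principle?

*her* is a pronoun, so Principle B applies: it must be free in its binding domain.
Binding domain of *her₆*: the matrix TP, whose subject is [Rania₁'s sister]₂.
*Rania₁* and the pronoun do not c-command one another → neither Principle B nor Principle C is at stake; coindexation permitted.
*[Rania₁'s sister]₂* c-commands the pronoun within its binding domain → coindexation would violate Principle B.
*Odette₃*: the pronoun c-commands this R-expression → coindexation would violate Principle C on *Odette₃*.
*[Odette₃'s agent]₄*: the pronoun c-commands this R-expression → coindexation would violate Principle C on *[Odette₃'s agent]₄*.
*Zara₅*: the pronoun c-commands this R-expression → coindexation would violate Principle C on *Zara₅*.

{1}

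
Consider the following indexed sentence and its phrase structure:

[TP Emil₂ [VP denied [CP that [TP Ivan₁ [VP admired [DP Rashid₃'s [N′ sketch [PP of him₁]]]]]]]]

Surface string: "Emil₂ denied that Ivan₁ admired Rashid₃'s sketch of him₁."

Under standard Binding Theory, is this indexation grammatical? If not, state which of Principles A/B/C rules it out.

grammatical

The two coindexed NPs are *Ivan₁* and *him₁*.
*him₁* is a pronoun; its binding domain is the possessed DP, whose subject is Rashid₃. Within that domain it is c-commanded only by *Rashid₃*, which carries a different index — the pronoun is free locally, so Principle B holds.
*Ivan₁* is an R-expression; *him₁* does not c-command it, and no other NP shares its index, so Principle C is satisfied.
All principles are respected.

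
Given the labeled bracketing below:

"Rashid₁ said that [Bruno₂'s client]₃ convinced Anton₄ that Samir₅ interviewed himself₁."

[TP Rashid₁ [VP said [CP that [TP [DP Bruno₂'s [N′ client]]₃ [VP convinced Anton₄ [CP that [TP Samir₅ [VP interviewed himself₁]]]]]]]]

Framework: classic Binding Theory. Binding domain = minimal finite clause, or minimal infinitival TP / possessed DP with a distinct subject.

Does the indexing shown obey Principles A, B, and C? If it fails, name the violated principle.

The two coindexed NPs are *Rashid₁* and *himself₁*.
*himself₁* is an anaphor. Principle A requires it to be bound within its binding domain — the embedded TP, whose subject is Samir₅.
Within that domain it is c-commanded by *Samir₅*, which does not share its index.
*Rashid₁* does c-command the anaphor, but from outside its binding domain.
The anaphor is unbound in its domain → Principle A violation.

Principle A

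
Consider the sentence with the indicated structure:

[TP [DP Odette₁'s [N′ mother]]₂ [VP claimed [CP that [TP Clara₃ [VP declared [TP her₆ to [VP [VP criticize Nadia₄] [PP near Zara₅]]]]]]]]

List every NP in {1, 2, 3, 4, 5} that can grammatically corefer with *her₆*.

*her* is a pronoun, so Principle B applies: it must be free in its binding domain.
Binding domain of *her₆*: the embedded TP, whose subject is Clara₃.
*Odette₁* and the pronoun do not c-command one another → neither Principle B nor Principle C is at stake; coindexation permitted.
*[Odette₁'s mother]₂* c-commands the pronoun but from outside its binding domain, and is not c-commanded by it → coindexation permitted.
*Clara₃* c-commands the pronoun within its binding domain → coindexation would violate Principle B.
*Nadia₄*: the pronoun c-commands this R-expression → coindexation would violate Principle C on *Nadia₄*.
*Zara₅*: the pronoun c-commands this R-expression → coindexation would violate Principle C on *Zara₅*.

{1, 2}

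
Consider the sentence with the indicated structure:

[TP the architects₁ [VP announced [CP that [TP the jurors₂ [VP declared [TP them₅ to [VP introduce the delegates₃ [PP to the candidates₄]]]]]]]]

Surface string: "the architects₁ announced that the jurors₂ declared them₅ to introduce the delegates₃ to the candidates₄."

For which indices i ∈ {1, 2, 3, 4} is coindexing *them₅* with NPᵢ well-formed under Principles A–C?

{1}

*them* is a pronoun, so Principle B applies: it must be free in its binding domain.
Binding domain of *them₅*: the embedded TP, whose subject is the jurors₂.
*the architects₁* c-commands the pronoun but from outside its binding domain, and is not c-commanded by it → coindexation permitted.
*the jurors₂* c-commands the pronoun within its binding domain → coindexation would violate Principle B.
*the delegates₃*: the pronoun c-commands this R-expression → coindexation would violate Principle C on *the delegates₃*.
*the candidates₄*: the pronoun c-commands this R-expression → coindexation would violate Principle C on *the candidates₄*.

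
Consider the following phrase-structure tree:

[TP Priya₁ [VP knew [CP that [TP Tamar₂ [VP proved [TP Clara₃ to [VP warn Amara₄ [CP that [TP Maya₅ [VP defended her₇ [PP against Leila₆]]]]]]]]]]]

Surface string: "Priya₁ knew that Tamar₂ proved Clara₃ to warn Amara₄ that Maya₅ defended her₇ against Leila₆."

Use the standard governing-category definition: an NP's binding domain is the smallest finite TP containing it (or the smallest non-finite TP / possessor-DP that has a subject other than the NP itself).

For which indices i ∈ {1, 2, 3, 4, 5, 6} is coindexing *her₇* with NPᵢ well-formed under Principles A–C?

{1, 2, 3, 4}

*her* is a pronoun, so Principle B applies: it must be free in its binding domain.
Binding domain of *her₇*: the embedded TP, whose subject is Maya₅.
*Priya₁* c-commands the pronoun but from outside its binding domain, and is not c-commanded by it → coindexation permitted.
*Tamar₂* c-commands the pronoun but from outside its binding domain, and is not c-commanded by it → coindexation permitted.
*Clara₃* c-commands the pronoun but from outside its binding domain, and is not c-commanded by it → coindexation permitted.
*Amara₄* c-commands the pronoun but from outside its binding domain, and is not c-commanded by it → coindexation permitted.
*Maya₅* c-commands the pronoun within its binding domain → coindexation would violate Principle B.
*Leila₆*: the pronoun c-commands this R-expression → coindexation would violate Principle C on *Leila₆*.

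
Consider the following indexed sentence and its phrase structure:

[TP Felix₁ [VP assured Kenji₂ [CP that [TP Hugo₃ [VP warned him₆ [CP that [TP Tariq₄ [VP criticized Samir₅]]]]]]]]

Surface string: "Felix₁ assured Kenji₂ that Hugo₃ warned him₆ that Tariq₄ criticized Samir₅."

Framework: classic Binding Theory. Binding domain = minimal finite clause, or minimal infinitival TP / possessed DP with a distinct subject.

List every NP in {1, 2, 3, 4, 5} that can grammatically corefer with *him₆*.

{1, 2}

*him* is a pronoun, so Principle B applies: it must be free in its binding domain.
Binding domain of *him₆*: the embedded TP, whose subject is Hugo₃.
*Felix₁* c-commands the pronoun but from outside its binding domain, and is not c-commanded by it → coindexation permitted.
*Kenji₂* c-commands the pronoun but from outside its binding domain, and is not c-commanded by it → coindexation permitted.
*Hugo₃* c-commands the pronoun within its binding domain → coindexation would violate Principle B.
*Tariq₄*: the pronoun c-commands this R-expression → coindexation would violate Principle C on *Tariq₄*.
*Samir₅*: the pronoun c-commands this R-expression → coindexation would violate Principle C on *Samir₅*.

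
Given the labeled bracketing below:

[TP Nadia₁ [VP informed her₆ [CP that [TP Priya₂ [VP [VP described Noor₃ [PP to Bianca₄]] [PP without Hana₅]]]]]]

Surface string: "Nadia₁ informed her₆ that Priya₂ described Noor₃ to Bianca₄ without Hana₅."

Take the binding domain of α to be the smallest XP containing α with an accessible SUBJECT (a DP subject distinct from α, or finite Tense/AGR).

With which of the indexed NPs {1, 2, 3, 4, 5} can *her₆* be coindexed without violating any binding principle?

*her* is a pronoun, so Principle B applies: it must be free in its binding domain.
Binding domain of *her₆*: the matrix TP, whose subject is Nadia₁.
*Nadia₁* c-commands the pronoun within its binding domain → coindexation would violate Principle B.
*Priya₂*: the pronoun c-commands this R-expression → coindexation would violate Principle C on *Priya₂*.
*Noor₃*: the pronoun c-commands this R-expression → coindexation would violate Principle C on *Noor₃*.
*Bianca₄*: the pronoun c-commands this R-expression → coindexation would violate Principle C on *Bianca₄*.
*Hana₅*: the pronoun c-commands this R-expression → coindexation would violate Principle C on *Hana₅*.

none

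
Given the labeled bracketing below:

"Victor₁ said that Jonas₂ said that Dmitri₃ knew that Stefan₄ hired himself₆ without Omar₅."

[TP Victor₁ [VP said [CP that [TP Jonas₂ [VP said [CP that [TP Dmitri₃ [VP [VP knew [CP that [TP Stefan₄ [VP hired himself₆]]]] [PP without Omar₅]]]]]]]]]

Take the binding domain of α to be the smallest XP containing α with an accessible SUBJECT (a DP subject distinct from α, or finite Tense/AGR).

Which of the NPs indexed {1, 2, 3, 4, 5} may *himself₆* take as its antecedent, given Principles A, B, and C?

{4}

*himself* is an anaphor, so Principle A applies: it must be bound in its binding domain.
Binding domain of *himself₆*: the embedded TP, whose subject is Stefan₄.
*Victor₁* c-commands the anaphor but is outside its binding domain → cannot satisfy Principle A.
*Jonas₂* c-commands the anaphor but is outside its binding domain → cannot satisfy Principle A.
*Dmitri₃* c-commands the anaphor but is outside its binding domain → cannot satisfy Principle A.
*Stefan₄* c-commands the anaphor within its binding domain → licit binder.
*Omar₅* does not c-command the anaphor → cannot bind it.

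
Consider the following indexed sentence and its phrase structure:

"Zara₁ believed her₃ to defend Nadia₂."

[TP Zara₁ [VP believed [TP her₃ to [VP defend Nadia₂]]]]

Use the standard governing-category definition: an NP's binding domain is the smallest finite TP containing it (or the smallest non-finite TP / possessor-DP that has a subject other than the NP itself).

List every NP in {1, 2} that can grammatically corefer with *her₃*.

*her* is a pronoun, so Principle B applies: it must be free in its binding domain.
Binding domain of *her₃*: the matrix TP, whose subject is Zara₁.
*Zara₁* c-commands the pronoun within its binding domain → coindexation would violate Principle B.
*Nadia₂*: the pronoun c-commands this R-expression → coindexation would violate Principle C on *Nadia₂*.

none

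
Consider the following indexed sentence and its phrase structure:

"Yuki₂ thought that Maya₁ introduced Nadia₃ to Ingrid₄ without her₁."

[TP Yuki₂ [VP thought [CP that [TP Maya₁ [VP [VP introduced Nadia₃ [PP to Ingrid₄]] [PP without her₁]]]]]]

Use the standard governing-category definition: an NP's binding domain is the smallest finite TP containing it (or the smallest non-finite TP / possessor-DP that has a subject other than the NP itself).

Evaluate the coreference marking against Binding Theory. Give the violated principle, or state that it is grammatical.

The two coindexed NPs are *Maya₁* and *her₁*.
*her₁* is a pronoun. Its binding domain is the embedded TP, whose subject is Maya₁.
*Maya₁* c-commands it within that domain and carries the same index.
The pronoun is locally bound → Principle B violation.

Principle B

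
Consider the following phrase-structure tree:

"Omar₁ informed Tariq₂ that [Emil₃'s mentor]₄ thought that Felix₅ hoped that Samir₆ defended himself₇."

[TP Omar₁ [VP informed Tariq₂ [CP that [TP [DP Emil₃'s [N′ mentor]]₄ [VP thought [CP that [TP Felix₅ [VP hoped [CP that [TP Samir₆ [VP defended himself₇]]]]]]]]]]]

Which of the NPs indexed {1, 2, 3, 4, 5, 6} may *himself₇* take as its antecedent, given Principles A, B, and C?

*himself* is an anaphor, so Principle A applies: it must be bound in its binding domain.
Binding domain of *himself₇*: the embedded TP, whose subject is Samir₆.
*Omar₁* c-commands the anaphor but is outside its binding domain → cannot satisfy Principle A.
*Tariq₂* c-commands the anaphor but is outside its binding domain → cannot satisfy Principle A.
*Emil₃* does not c-command the anaphor → cannot bind it.
*[Emil₃'s mentor]₄* c-commands the anaphor but is outside its binding domain → cannot satisfy Principle A.
*Felix₅* c-commands the anaphor but is outside its binding domain → cannot satisfy Principle A.
*Samir₆* c-commands the anaphor within its binding domain → licit binder.

{6}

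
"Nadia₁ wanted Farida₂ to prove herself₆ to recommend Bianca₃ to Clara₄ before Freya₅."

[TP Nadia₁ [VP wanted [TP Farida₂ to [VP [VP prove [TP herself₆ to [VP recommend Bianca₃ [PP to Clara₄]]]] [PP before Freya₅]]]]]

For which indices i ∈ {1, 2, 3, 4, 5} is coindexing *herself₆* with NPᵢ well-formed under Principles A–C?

*herself* is an anaphor, so Principle A applies: it must be bound in its binding domain.
Binding domain of *herself₆*: the embedded TP, whose subject is Farida₂.
*Nadia₁* c-commands the anaphor but is outside its binding domain → cannot satisfy Principle A.
*Farida₂* c-commands the anaphor within its binding domain → licit binder.
*Bianca₃* does not c-command the anaphor → cannot bind it.
*Clara₄* does not c-command the anaphor → cannot bind it.
*Freya₅* does not c-command the anaphor → cannot bind it.

{2}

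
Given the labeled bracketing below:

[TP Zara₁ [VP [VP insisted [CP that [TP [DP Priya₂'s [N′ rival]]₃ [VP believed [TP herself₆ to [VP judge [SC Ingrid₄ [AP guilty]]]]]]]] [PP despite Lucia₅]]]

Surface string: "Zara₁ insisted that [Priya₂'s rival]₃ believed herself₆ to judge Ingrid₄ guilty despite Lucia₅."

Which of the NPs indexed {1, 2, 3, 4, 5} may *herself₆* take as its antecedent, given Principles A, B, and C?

{3}

*herself* is an anaphor, so Principle A applies: it must be bound in its binding domain.
Binding domain of *herself₆*: the embedded TP, whose subject is [Priya₂'s rival]₃.
*Zara₁* c-commands the anaphor but is outside its binding domain → cannot satisfy Principle A.
*Priya₂* does not c-command the anaphor → cannot bind it.
*[Priya₂'s rival]₃* c-commands the anaphor within its binding domain → licit binder.
*Ingrid₄* does not c-command the anaphor → cannot bind it.
*Lucia₅* does not c-command the anaphor → cannot bind it.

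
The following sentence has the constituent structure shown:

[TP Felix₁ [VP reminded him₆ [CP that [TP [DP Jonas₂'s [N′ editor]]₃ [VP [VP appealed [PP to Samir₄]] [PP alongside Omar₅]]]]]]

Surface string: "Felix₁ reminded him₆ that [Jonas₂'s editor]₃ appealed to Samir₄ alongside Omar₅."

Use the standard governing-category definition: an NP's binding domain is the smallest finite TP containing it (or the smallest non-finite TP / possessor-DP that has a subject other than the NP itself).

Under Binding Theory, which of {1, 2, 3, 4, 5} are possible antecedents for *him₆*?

none

*him* is a pronoun, so Principle B applies: it must be free in its binding domain.
Binding domain of *him₆*: the matrix TP, whose subject is Felix₁.
*Felix₁* c-commands the pronoun within its binding domain → coindexation would violate Principle B.
*Jonas₂*: the pronoun c-commands this R-expression → coindexation would violate Principle C on *Jonas₂*.
*[Jonas₂'s editor]₃*: the pronoun c-commands this R-expression → coindexation would violate Principle C on *[Jonas₂'s editor]₃*.
*Samir₄*: the pronoun c-commands this R-expression → coindexation would violate Principle C on *Samir₄*.
*Omar₅*: the pronoun c-commands this R-expression → coindexation would violate Principle C on *Omar₅*.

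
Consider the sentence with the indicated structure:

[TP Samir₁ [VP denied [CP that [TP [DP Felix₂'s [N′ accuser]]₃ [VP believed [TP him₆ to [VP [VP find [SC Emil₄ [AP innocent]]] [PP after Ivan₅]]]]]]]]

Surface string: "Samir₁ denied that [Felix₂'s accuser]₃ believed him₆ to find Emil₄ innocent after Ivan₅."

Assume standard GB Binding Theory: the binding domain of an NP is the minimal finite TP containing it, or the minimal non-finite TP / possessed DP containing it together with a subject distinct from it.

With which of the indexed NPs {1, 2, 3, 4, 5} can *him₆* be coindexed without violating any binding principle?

{1, 2}

*him* is a pronoun, so Principle B applies: it must be free in its binding domain.
Binding domain of *him₆*: the embedded TP, whose subject is [Felix₂'s accuser]₃.
*Samir₁* c-commands the pronoun but from outside its binding domain, and is not c-commanded by it → coindexation permitted.
*Felix₂* and the pronoun do not c-command one another → neither Principle B nor Principle C is at stake; coindexation permitted.
*[Felix₂'s accuser]₃* c-commands the pronoun within its binding domain → coindexation would violate Principle B.
*Emil₄*: the pronoun c-commands this R-expression → coindexation would violate Principle C on *Emil₄*.
*Ivan₅*: the pronoun c-commands this R-expression → coindexation would violate Principle C on *Ivan₅*.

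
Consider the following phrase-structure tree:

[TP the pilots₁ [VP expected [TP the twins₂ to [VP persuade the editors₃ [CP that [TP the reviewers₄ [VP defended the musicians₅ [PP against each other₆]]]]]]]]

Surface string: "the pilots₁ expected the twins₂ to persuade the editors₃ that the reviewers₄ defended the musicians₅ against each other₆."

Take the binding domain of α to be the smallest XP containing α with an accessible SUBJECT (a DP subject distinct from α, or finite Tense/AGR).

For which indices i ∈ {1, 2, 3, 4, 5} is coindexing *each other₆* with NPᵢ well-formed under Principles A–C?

*each other* is an anaphor, so Principle A applies: it must be bound in its binding domain.
Binding domain of *each other₆*: the embedded TP, whose subject is the reviewers₄.
*the pilots₁* c-commands the anaphor but is outside its binding domain → cannot satisfy Principle A.
*the twins₂* c-commands the anaphor but is outside its binding domain → cannot satisfy Principle A.
*the editors₃* c-commands the anaphor but is outside its binding domain → cannot satisfy Principle A.
*the reviewers₄* c-commands the anaphor within its binding domain → licit binder.
*the musicians₅* c-commands the anaphor within its binding domain → licit binder.

{4, 5}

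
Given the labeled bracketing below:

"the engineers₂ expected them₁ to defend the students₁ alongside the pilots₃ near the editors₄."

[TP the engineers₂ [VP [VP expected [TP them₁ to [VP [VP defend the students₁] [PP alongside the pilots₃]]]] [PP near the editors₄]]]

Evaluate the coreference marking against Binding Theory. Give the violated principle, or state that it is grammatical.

Principle C

The two coindexed NPs are *them₁* and *the students₁*.
*the students₁* is an R-expression. Principle C requires it to be free everywhere.
*them₁* c-commands it and carries the same index.
The R-expression is bound → Principle C violation.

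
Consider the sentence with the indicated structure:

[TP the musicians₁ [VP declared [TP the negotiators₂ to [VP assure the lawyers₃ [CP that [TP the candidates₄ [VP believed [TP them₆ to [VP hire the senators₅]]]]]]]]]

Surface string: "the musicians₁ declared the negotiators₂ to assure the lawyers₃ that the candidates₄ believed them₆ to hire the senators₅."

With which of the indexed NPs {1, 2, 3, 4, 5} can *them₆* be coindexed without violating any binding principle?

{1, 2, 3}

*them* is a pronoun, so Principle B applies: it must be free in its binding domain.
Binding domain of *them₆*: the embedded TP, whose subject is the candidates₄.
*the musicians₁* c-commands the pronoun but from outside its binding domain, and is not c-commanded by it → coindexation permitted.
*the negotiators₂* c-commands the pronoun but from outside its binding domain, and is not c-commanded by it → coindexation permitted.
*the lawyers₃* c-commands the pronoun but from outside its binding domain, and is not c-commanded by it → coindexation permitted.
*the candidates₄* c-commands the pronoun within its binding domain → coindexation would violate Principle B.
*the senators₅*: the pronoun c-commands this R-expression → coindexation would violate Principle C on *the senators₅*.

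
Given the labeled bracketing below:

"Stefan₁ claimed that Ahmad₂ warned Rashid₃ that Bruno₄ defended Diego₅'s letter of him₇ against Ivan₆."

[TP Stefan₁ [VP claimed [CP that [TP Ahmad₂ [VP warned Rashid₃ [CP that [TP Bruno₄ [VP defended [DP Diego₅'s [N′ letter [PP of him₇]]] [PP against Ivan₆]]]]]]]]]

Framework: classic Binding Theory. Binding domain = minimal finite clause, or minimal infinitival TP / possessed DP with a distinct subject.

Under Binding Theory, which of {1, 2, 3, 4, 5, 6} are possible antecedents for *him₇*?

*him* is a pronoun, so Principle B applies: it must be free in its binding domain.
Binding domain of *him₇*: the possessed DP, whose subject is Diego₅.
*Stefan₁* c-commands the pronoun but from outside its binding domain, and is not c-commanded by it → coindexation permitted.
*Ahmad₂* c-commands the pronoun but from outside its binding domain, and is not c-commanded by it → coindexation permitted.
*Rashid₃* c-commands the pronoun but from outside its binding domain, and is not c-commanded by it → coindexation permitted.
*Bruno₄* c-commands the pronoun but from outside its binding domain, and is not c-commanded by it → coindexation permitted.
*Diego₅* c-commands the pronoun within its binding domain → coindexation would violate Principle B.
*Ivan₆* and the pronoun do not c-command one another → neither Principle B nor Principle C is at stake; coindexation permitted.

{1, 2, 3, 4, 6}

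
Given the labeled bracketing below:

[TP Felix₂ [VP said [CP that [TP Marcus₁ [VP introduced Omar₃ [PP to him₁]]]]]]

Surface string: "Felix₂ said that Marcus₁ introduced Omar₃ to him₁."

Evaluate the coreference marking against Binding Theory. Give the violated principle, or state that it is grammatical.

The two coindexed NPs are *Marcus₁* and *him₁*.
*him₁* is a pronoun. Its binding domain is the embedded TP, whose subject is Marcus₁.
*Marcus₁* c-commands it within that domain and carries the same index.
The pronoun is locally bound → Principle B violation.

Principle B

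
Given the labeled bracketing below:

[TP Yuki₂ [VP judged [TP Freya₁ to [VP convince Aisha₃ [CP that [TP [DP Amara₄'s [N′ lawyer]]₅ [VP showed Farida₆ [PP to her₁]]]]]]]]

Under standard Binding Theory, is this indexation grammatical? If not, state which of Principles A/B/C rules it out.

The two coindexed NPs are *Freya₁* and *her₁*.
*her₁* is a pronoun; its binding domain is the embedded TP, whose subject is [Amara₄'s lawyer]₅. Within that domain it is c-commanded only by *[Amara₄'s lawyer]₅*, *Farida₆*, which carry a different index — the pronoun is free locally, so Principle B holds.
*Freya₁* is an R-expression; *her₁* does not c-command it, and no other NP shares its index, so Principle C is satisfied.
All principles are respected.

grammatical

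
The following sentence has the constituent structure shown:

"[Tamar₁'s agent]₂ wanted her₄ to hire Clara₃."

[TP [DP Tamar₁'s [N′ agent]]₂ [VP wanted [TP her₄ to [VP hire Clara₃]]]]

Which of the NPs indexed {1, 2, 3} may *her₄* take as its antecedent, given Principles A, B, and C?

{1}

*her* is a pronoun, so Principle B applies: it must be free in its binding domain.
Binding domain of *her₄*: the matrix TP, whose subject is [Tamar₁'s agent]₂.
*Tamar₁* and the pronoun do not c-command one another → neither Principle B nor Principle C is at stake; coindexation permitted.
*[Tamar₁'s agent]₂* c-commands the pronoun within its binding domain → coindexation would violate Principle B.
*Clara₃*: the pronoun c-commands this R-expression → coindexation would violate Principle C on *Clara₃*.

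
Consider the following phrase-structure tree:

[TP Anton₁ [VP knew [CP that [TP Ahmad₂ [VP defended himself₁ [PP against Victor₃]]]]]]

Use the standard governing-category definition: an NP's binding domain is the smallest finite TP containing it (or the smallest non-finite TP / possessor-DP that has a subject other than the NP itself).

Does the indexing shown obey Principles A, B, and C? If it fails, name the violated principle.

Principle A

The two coindexed NPs are *Anton₁* and *himself₁*.
*himself₁* is an anaphor. Principle A requires it to be bound within its binding domain — the embedded TP, whose subject is Ahmad₂.
Within that domain it is c-commanded by *Ahmad₂*, which does not share its index.
*Anton₁* does c-command the anaphor, but from outside its binding domain.
The anaphor is unbound in its domain → Principle A violation.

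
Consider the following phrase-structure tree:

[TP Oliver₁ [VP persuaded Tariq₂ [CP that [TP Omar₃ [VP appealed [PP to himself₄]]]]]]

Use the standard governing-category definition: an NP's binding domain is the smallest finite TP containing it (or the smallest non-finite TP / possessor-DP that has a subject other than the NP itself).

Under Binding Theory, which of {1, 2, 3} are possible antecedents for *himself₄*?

{3}

*himself* is an anaphor, so Principle A applies: it must be bound in its binding domain.
Binding domain of *himself₄*: the embedded TP, whose subject is Omar₃.
*Oliver₁* c-commands the anaphor but is outside its binding domain → cannot satisfy Principle A.
*Tariq₂* c-commands the anaphor but is outside its binding domain → cannot satisfy Principle A.
*Omar₃* c-commands the anaphor within its binding domain → licit binder.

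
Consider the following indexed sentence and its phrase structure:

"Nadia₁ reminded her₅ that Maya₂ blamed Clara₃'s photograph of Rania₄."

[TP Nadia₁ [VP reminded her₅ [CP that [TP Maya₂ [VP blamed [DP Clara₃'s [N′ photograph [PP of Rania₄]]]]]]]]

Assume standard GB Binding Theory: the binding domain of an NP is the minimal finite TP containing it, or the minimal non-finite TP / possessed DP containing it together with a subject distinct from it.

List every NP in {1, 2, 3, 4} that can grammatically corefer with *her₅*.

*her* is a pronoun, so Principle B applies: it must be free in its binding domain.
Binding domain of *her₅*: the matrix TP, whose subject is Nadia₁.
*Nadia₁* c-commands the pronoun within its binding domain → coindexation would violate Principle B.
*Maya₂*: the pronoun c-commands this R-expression → coindexation would violate Principle C on *Maya₂*.
*Clara₃*: the pronoun c-commands this R-expression → coindexation would violate Principle C on *Clara₃*.
*Rania₄*: the pronoun c-commands this R-expression → coindexation would violate Principle C on *Rania₄*.

none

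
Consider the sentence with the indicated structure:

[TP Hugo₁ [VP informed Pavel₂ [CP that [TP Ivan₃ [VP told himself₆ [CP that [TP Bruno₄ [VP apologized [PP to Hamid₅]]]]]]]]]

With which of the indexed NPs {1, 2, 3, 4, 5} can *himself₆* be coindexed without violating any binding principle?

{3}

*himself* is an anaphor, so Principle A applies: it must be bound in its binding domain.
Binding domain of *himself₆*: the embedded TP, whose subject is Ivan₃.
*Hugo₁* c-commands the anaphor but is outside its binding domain → cannot satisfy Principle A.
*Pavel₂* c-commands the anaphor but is outside its binding domain → cannot satisfy Principle A.
*Ivan₃* c-commands the anaphor within its binding domain → licit binder.
*Bruno₄* does not c-command the anaphor → cannot bind it.
*Hamid₅* does not c-command the anaphor → cannot bind it.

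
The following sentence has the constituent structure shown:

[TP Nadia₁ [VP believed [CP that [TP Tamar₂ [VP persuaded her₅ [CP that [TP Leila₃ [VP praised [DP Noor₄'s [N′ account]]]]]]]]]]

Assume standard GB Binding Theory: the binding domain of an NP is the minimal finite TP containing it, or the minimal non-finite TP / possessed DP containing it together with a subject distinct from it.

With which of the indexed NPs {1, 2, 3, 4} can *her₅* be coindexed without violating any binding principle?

{1}

*her* is a pronoun, so Principle B applies: it must be free in its binding domain.
Binding domain of *her₅*: the embedded TP, whose subject is Tamar₂.
*Nadia₁* c-commands the pronoun but from outside its binding domain, and is not c-commanded by it → coindexation permitted.
*Tamar₂* c-commands the pronoun within its binding domain → coindexation would violate Principle B.
*Leila₃*: the pronoun c-commands this R-expression → coindexation would violate Principle C on *Leila₃*.
*Noor₄*: the pronoun c-commands this R-expression → coindexation would violate Principle C on *Noor₄*.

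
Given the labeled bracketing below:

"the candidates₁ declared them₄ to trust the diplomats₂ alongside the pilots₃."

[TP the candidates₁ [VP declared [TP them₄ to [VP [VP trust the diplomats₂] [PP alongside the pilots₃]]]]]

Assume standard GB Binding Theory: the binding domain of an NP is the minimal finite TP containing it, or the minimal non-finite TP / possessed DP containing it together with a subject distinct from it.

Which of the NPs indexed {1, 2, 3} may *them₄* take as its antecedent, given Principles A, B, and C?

*them* is a pronoun, so Principle B applies: it must be free in its binding domain.
Binding domain of *them₄*: the matrix TP, whose subject is the candidates₁.
*the candidates₁* c-commands the pronoun within its binding domain → coindexation would violate Principle B.
*the diplomats₂*: the pronoun c-commands this R-expression → coindexation would violate Principle C on *the diplomats₂*.
*the pilots₃*: the pronoun c-commands this R-expression → coindexation would violate Principle C on *the pilots₃*.

none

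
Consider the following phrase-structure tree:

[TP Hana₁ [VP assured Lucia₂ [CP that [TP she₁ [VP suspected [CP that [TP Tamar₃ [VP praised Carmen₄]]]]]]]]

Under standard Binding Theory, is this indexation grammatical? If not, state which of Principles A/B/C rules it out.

grammatical

The two coindexed NPs are *Hana₁* and *she₁*.
*she₁* is a pronoun; nothing c-commands it within its binding domain (the embedded TP.), so Principle B holds trivially.
*Hana₁* is an R-expression; *she₁* does not c-command it, and no other NP shares its index, so Principle C is satisfied.
All principles are respected.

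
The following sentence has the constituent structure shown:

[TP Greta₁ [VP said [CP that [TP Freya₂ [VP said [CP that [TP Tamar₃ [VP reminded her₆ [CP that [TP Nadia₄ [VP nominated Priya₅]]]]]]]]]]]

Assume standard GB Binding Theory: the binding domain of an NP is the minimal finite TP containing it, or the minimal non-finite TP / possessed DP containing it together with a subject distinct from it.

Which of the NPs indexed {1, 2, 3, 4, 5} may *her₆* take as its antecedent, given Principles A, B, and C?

*her* is a pronoun, so Principle B applies: it must be free in its binding domain.
Binding domain of *her₆*: the embedded TP, whose subject is Tamar₃.
*Greta₁* c-commands the pronoun but from outside its binding domain, and is not c-commanded by it → coindexation permitted.
*Freya₂* c-commands the pronoun but from outside its binding domain, and is not c-commanded by it → coindexation permitted.
*Tamar₃* c-commands the pronoun within its binding domain → coindexation would violate Principle B.
*Nadia₄*: the pronoun c-commands this R-expression → coindexation would violate Principle C on *Nadia₄*.
*Priya₅*: the pronoun c-commands this R-expression → coindexation would violate Principle C on *Priya₅*.

{1, 2}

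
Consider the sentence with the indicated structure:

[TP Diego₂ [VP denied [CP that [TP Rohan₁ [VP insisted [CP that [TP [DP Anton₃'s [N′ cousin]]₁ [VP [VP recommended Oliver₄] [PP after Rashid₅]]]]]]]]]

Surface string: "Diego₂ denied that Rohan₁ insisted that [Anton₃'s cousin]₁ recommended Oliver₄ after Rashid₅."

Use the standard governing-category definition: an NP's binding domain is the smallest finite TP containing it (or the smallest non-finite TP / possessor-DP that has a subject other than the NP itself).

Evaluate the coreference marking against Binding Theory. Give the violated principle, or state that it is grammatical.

Principle C

The two coindexed NPs are *[Anton₃'s cousin]₁* and *Rohan₁*.
*[Anton₃'s cousin]₁* is an R-expression. Principle C requires it to be free everywhere.
*Rohan₁* c-commands it and carries the same index.
The R-expression is bound → Principle C violation.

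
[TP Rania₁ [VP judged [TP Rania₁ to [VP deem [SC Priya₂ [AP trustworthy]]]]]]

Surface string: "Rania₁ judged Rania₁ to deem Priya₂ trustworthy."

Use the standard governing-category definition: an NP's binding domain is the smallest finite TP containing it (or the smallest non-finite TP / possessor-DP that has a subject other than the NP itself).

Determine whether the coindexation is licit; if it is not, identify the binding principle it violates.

Principle C

The two coindexed NPs are *Rania₁* (the lower occurrence) and *Rania₁* (the higher occurrence).
*Rania₁* (the lower occurrence) is an R-expression. Principle C requires it to be free everywhere.
*Rania₁* (the higher occurrence) c-commands it and carries the same index.
The R-expression is bound → Principle C violation.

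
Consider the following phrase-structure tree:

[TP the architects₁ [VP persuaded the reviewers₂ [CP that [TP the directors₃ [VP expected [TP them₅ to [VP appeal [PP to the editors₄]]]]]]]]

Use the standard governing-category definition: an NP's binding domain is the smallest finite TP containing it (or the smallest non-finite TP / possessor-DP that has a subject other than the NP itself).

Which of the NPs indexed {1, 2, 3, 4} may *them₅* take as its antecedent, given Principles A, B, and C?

{1, 2}

*them* is a pronoun, so Principle B applies: it must be free in its binding domain.
Binding domain of *them₅*: the embedded TP, whose subject is the directors₃.
*the architects₁* c-commands the pronoun but from outside its binding domain, and is not c-commanded by it → coindexation permitted.
*the reviewers₂* c-commands the pronoun but from outside its binding domain, and is not c-commanded by it → coindexation permitted.
*the directors₃* c-commands the pronoun within its binding domain → coindexation would violate Principle B.
*the editors₄*: the pronoun c-commands this R-expression → coindexation would violate Principle C on *the editors₄*.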